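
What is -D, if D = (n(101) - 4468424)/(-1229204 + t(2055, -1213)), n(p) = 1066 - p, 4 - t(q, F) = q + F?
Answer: -1489153/410014 ≈ -3.6320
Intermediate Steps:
t(q, F) = 4 - F - q (t(q, F) = 4 - (q + F) = 4 - (F + q) = 4 + (-F - q) = 4 - F - q)
D = 1489153/410014 (D = ((1066 - 1*101) - 4468424)/(-1229204 + (4 - 1*(-1213) - 1*2055)) = ((1066 - 101) - 4468424)/(-1229204 + (4 + 1213 - 2055)) = (965 - 4468424)/(-1229204 - 838) = -4467459/(-1230042) = -4467459*(-1/1230042) = 1489153/410014 ≈ 3.6320)
-D = -1*1489153/410014 = -1489153/410014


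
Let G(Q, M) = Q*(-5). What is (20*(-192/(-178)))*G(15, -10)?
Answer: -144000/89 ≈ -1618.0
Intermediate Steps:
G(Q, M) = -5*Q
(20*(-192/(-178)))*G(15, -10) = (20*(-192/(-178)))*(-5*15) = (20*(-192*(-1/178)))*(-75) = (20*(96/89))*(-75) = (1920/89)*(-75) = -144000/89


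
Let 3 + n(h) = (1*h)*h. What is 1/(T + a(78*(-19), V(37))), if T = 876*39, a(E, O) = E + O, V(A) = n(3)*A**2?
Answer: 1/40896 ≈ 2.4452e-5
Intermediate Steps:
n(h) = -3 + h**2 (n(h) = -3 + (1*h)*h = -3 + h*h = -3 + h**2)
V(A) = 6*A**2 (V(A) = (-3 + 3**2)*A**2 = (-3 + 9)*A**2 = 6*A**2)
T = 34164
1/(T + a(78*(-19), V(37))) = 1/(34164 + (78*(-19) + 6*37**2)) = 1/(34164 + (-1482 + 6*1369)) = 1/(34164 + (-1482 + 8214)) = 1/(34164 + 6732) = 1/40896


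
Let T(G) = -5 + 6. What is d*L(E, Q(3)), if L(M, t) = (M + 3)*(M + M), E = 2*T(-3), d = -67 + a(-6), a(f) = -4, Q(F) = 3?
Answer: -1420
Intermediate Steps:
T(G) = 1
d = -71 (d = -67 - 4 = -71)
E = 2 (E = 2*1 = 2)
L(M, t) = 2*M*(3 + M) (L(M, t) = (3 + M)*(2*M) = 2*M*(3 + M))
d*L(E, Q(3)) = -142*2*(3 + 2) = -142*2*5 = -71*20 = -1420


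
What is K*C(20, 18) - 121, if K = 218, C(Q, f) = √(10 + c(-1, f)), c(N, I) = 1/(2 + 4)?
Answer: -121 + 109*√366/3 ≈ 574.10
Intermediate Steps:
c(N, I) = ⅙ (c(N, I) = 1/6 = ⅙)
C(Q, f) = √366/6 (C(Q, f) = √(10 + ⅙) = √(61/6) = √366/6)
K*C(20, 18) - 121 = 218*(√366/6) - 121 = 109*√366/3 - 121 = -121 + 109*√366/3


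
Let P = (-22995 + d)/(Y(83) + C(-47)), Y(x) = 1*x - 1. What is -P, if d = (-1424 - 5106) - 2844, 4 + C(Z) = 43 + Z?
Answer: 32369/74 ≈ 437.42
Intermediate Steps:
C(Z) = 39 + Z (C(Z) = -4 + (43 + Z) = 39 + Z)
Y(x) = -1 + x (Y(x) = x - 1 = -1 + x)
d = -9374 (d = -6530 - 2844 = -9374)
P = -32369/74 (P = (-22995 - 9374)/((-1 + 83) + (39 - 47)) = -32369/(82 - 8) = -32369/74 ≈ -437.42)
-P = -1*(-32369/74) = 32369/74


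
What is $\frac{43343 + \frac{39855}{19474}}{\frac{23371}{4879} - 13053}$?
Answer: $- \frac{588338701589}{177108284912} \approx -3.3219$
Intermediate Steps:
$\frac{43343 + \frac{39855}{19474}}{\frac{23371}{4879} - 13053} = \frac{844101437}{19474 \left(- \frac{63662216}{4879}\right)} = \frac{844101437}{19474} \left(- \frac{4879}{63662216}\right) = - \frac{588338701589}{177108284912}$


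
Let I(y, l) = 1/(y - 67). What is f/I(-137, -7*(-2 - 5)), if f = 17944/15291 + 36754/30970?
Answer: -38002857196/78927045 ≈ -481.49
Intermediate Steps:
f = 558865547/236781135 (f = 17944*(1/15291) + 36754*(1/30970) = 17944/15291 + 18377/15485 = 558865547/236781135 ≈ 2.3603)
I(y, l) = 1/(-67 + y)
f/I(-137, -7*(-2 - 5)) = 558865547/(236781135*(1/(-67 - 137))) = 558865547/(236781135*(1/(-204))) = 558865547/(236781135*(-1/204)) = (558865547/236781135)*(-204) = -38002857196/78927045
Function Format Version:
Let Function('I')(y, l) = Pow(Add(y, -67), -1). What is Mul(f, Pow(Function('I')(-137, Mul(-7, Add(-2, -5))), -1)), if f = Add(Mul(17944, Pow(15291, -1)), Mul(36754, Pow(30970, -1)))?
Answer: Rational(-38002857196, 78927045) ≈ -481.49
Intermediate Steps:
f = Rational(558865547, 236781135) (f = Add(Mul(17944, Rational(1, 15291)), Mul(36754, Rational(1, 30970))) = Add(Rational(17944, 15291), Rational(18377, 15485)) = Rational(558865547, 236781135) ≈ 2.3603)
Function('I')(y, l) = Pow(Add(-67, y), -1)
Mul(f, Pow(Function('I')(-137, Mul(-7, Add(-2, -5))), -1)) = Mul(Rational(558865547, 236781135), Pow(Pow(Add(-67, -137), -1), -1)) = Mul(Rational(558865547, 236781135), Pow(Pow(-204, -1), -1)) = Mul(Rational(558865547, 236781135), Pow(Rational(-1, 204), -1)) = Mul(Rational(558865547, 236781135), -204) = Rational(-38002857196, 78927045)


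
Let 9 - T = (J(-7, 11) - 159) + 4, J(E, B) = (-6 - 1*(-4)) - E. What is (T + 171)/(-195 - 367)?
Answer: -165/281 ≈ -0.58719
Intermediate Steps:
J(E, B) = -2 - E (J(E, B) = (-6 + 4) - E = -2 - E)
T = 159 (T = 9 - (((-2 - 1*(-7)) - 159) + 4) = 9 - (((-2 + 7) - 159) + 4) = 9 - ((5 - 159) + 4) = 9 - (-154 + 4) = 9 - 1*(-150) = 9 + 150 = 159)
(T + 171)/(-195 - 367) = (159 + 171)/(-195 - 367) = 330/(-562) = 330*(-1/562) = -165/281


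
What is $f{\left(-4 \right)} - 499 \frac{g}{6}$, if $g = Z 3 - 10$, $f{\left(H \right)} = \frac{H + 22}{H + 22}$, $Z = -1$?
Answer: $\frac{6493}{6} \approx 1082.2$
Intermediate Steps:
$f{\left(H \right)} = 1$ ($f{\left(H \right)} = \frac{22 + H}{22 + H} = 1$)
$g = -13$ ($g = \left(-1\right) 3 - 10 = -3 - 10 = -13$)
$f{\left(-4 \right)} - 499 \frac{g}{6} = 1 - 499 \left(- \frac{13}{6}\right) = 1 - 499 \left(\left(-13\right) \frac{1}{6}\right) = 1 - - \frac{6487}{6} = 1 + \frac{6487}{6} = \frac{6493}{6}$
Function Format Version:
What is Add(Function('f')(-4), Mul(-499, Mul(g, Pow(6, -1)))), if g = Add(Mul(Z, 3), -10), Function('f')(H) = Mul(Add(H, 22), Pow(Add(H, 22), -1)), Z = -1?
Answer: Rational(6493, 6) ≈ 1082.2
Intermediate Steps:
Function('f')(H) = 1 (Function('f')(H) = Mul(Add(22, H), Pow(Add(22, H), -1)) = 1)
g = -13 (g = Add(Mul(-1, 3), -10) = Add(-3, -10) = -13)
Add(Function('f')(-4), Mul(-499, Mul(g, Pow(6, -1)))) = Add(1, Mul(-499, Mul(-13, Pow(6, -1)))) = Add(1, Mul(-499, Mul(-13, Rational(1, 6)))) = Add(1, Mul(-499, Rational(-13, 6))) = Add(1, Rational(6487, 6)) = Rational(6493, 6)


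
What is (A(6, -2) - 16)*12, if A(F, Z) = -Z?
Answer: -168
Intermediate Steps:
(A(6, -2) - 16)*12 = (-1*(-2) - 16)*12 = (2 - 16)*12 = -14*12 = -168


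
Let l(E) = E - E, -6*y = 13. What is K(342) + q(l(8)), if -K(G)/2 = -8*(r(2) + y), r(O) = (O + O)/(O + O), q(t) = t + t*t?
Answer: -56/3 ≈ -18.667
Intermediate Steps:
y = -13/6 (y = -⅙*13 = -13/6 ≈ -2.1667)
l(E) = 0
q(t) = t + t²
r(O) = 1 (r(O) = (2*O)/((2*O)) = (2*O)*(1/(2*O)) = 1)
K(G) = -56/3 (K(G) = -(-16)*(1 - 13/6) = -(-16)*(-7)/6 = -2*28/3 = -56/3)
K(342) + q(l(8)) = -56/3 + 0*(1 + 0) = -56/3 + 0*1 = -56/3 + 0 = -56/3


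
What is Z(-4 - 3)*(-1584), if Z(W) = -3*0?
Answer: 0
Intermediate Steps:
Z(W) = 0
Z(-4 - 3)*(-1584) = 0*(-1584) = 0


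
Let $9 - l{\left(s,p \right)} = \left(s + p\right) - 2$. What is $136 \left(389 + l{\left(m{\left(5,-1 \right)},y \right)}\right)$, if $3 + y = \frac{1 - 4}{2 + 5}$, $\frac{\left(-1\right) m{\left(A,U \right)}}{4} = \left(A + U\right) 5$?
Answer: $\frac{460224}{7} \approx 65746.0$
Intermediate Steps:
$m{\left(A,U \right)} = - 20 A - 20 U$ ($m{\left(A,U \right)} = - 4 \left(A + U\right) 5 = - 4 \left(5 A + 5 U\right) = - 20 A - 20 U$)
$y = - \frac{24}{7}$ ($y = -3 + \frac{1 - 4}{2 + 5} = -3 - \frac{3}{7} = - \frac{24}{7} \approx -3.4286$)
$l{\left(s,p \right)} = 11 - p - s$ ($l{\left(s,p \right)} = 9 - \left(\left(s + p\right) - 2\right) = 9 - \left(\left(p + s\right) - 2\right) = 9 - \left(-2 + p + s\right) = 11 - p - s$)
$136 \left(389 + l{\left(m{\left(5,-1 \right)},y \right)}\right) = 136 \left(389 - \left(- \frac{101}{7} - 100 + 20\right)\right) = 136 \left(389 + \left(11 + \frac{24}{7} - \left(-100 + 20\right)\right)\right) = 136 \left(389 + \left(11 + \frac{24}{7} - -80\right)\right) = 136 \left(389 + \left(11 + \frac{24}{7} + 80\right)\right) = 136 \left(389 + \frac{661}{7}\right) = 136 \cdot \frac{3384}{7} = \frac{460224}{7}$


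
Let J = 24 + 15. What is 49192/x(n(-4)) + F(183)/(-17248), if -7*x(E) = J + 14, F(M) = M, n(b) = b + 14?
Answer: -5939255011/914144 ≈ -6497.1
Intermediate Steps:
J = 39
n(b) = 14 + b
x(E) = -53/7 (x(E) = -(39 + 14)/7 = -1/7*53 = -53/7)
49192/x(n(-4)) + F(183)/(-17248) = 49192/(-53/7) + 183/(-17248) = 49192*(-7/53) + 183*(-1/17248) = -344344/53 - 183/17248 = -5939255011/914144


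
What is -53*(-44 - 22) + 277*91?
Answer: 28705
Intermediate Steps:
-53*(-44 - 22) + 277*91 = -53*(-66) + 25207 = 3498 + 25207 = 28705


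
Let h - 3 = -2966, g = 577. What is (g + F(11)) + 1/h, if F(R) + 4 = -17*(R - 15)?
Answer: 1899282/2963 ≈ 641.00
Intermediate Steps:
h = -2963 (h = 3 - 2966 = -2963)
F(R) = 251 - 17*R (F(R) = -4 - 17*(R - 15) = -4 - 17*(-15 + R) = -4 + (255 - 17*R) = 251 - 17*R)
(g + F(11)) + 1/h = (577 + (251 - 17*11)) + 1/(-2963) = (577 + (251 - 187)) - 1/2963 = (577 + 64) - 1/2963 = 641 - 1/2963 = 1899282/2963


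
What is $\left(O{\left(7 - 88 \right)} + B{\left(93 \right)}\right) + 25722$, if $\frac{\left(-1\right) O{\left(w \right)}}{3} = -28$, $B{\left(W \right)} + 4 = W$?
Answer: $25895$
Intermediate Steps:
$B{\left(W \right)} = -4 + W$
$O{\left(w \right)} = 84$ ($O{\left(w \right)} = \left(-3\right) \left(-28\right) = 84$)
$\left(O{\left(7 - 88 \right)} + B{\left(93 \right)}\right) + 25722 = \left(84 + \left(-4 + 93\right)\right) + 25722 = \left(84 + 89\right) + 25722 = 173 + 25722 = 25895$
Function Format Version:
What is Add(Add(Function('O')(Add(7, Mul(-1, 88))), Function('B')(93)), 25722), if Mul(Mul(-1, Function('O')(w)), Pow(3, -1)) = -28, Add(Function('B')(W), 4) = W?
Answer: 25895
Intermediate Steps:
Function('B')(W) = Add(-4, W)
Function('O')(w) = 84 (Function('O')(w) = Mul(-3, -28) = 84)
Add(Add(Function('O')(Add(7, Mul(-1, 88))), Function('B')(93)), 25722) = Add(Add(84, Add(-4, 93)), 25722) = Add(Add(84, 89), 25722) = Add(173, 25722) = 25895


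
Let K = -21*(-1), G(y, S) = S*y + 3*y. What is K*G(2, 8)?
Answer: 462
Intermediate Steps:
G(y, S) = 3*y + S*y
K = 21
K*G(2, 8) = 21*(2*(3 + 8)) = 21*(2*11) = 21*22 = 462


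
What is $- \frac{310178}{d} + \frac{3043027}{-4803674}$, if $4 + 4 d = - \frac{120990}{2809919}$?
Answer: $\frac{364065547029953415}{1186368171454} \approx 3.0687 \cdot 10^{5}$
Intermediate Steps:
$d = - \frac{5680333}{5619838}$ ($d = -1 + \frac{\left(-120990\right) \frac{1}{2809919}}{4} = -1 + \frac{1}{4} \left(- \frac{120990}{2809919}\right) = -1 - \frac{60495}{5619838} = - \frac{5680333}{5619838} \approx -1.0108$)
$- \frac{310178}{d} + \frac{3043027}{-4803674} = - \frac{310178}{- \frac{5680333}{5619838}} + \frac{3043027}{-4803674} = \left(-310178\right) \left(- \frac{5619838}{5680333}\right) + 3043027 \left(- \frac{1}{4803674}\right) = \frac{75789135268}{246971} - \frac{3043027}{4803674} = \frac{364065547029953415}{1186368171454}$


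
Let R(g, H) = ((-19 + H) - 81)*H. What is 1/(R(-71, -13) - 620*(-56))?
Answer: 1/36189 ≈ 2.7633e-5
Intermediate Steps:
R(g, H) = H*(-100 + H) (R(g, H) = (-100 + H)*H = H*(-100 + H))
1/(R(-71, -13) - 620*(-56)) = 1/(-13*(-100 - 13) - 620*(-56)) = 1/(-13*(-113) + 34720) = 1/(1469 + 34720) = 1/36189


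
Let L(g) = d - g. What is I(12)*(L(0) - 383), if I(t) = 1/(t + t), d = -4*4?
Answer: -133/8 ≈ -16.625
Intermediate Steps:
d = -16
L(g) = -16 - g
I(t) = 1/(2*t)
I(12)*(L(0) - 383) = ((½)/12)*((-16 - 1*0) - 383) = ((½)*(1/12))*((-16 + 0) - 383) = (-16 - 383)/24 = (1/24)*(-399) = -133/8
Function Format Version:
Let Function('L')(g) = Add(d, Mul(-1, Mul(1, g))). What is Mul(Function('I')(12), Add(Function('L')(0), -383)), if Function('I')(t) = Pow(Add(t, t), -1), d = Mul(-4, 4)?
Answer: Rational(-133, 8) ≈ -16.625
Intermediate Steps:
d = -16
Function('L')(g) = Add(-16, Mul(-1, g)) (Function('L')(g) = Add(-16, Mul(-1, Mul(1, g))) = Add(-16, Mul(-1, g)))
Function('I')(t) = Mul(Rational(1, 2), Pow(t, -1)) (Function('I')(t) = Pow(Mul(2, t), -1) = Mul(Rational(1, 2), Pow(t, -1)))
Mul(Function('I')(12), Add(Function('L')(0), -383)) = Mul(Mul(Rational(1, 2), Pow(12, -1)), Add(Add(-16, Mul(-1, 0)), -383)) = Mul(Mul(Rational(1, 2), Rational(1, 12)), Add(Add(-16, 0), -383)) = Mul(Rational(1, 24), Add(-16, -383)) = Mul(Rational(1, 24), -399) = Rational(-133, 8)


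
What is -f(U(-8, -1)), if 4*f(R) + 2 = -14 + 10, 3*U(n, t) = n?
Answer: 3/2 ≈ 1.5000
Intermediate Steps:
U(n, t) = n/3
f(R) = -3/2 (f(R) = -1/2 + (-14 + 10)/4 = -1/2 + (1/4)*(-4) = -1/2 - 1 = -3/2)
-f(U(-8, -1)) = -1*(-3/2) = 3/2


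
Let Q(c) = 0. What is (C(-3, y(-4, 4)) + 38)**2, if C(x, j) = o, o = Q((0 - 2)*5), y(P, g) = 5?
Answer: 1444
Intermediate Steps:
o = 0
C(x, j) = 0
(C(-3, y(-4, 4)) + 38)**2 = (0 + 38)**2 = 38**2 = 1444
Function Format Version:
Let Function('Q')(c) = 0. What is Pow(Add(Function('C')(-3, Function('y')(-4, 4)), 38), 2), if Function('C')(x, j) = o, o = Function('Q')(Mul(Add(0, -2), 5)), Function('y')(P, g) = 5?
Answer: 1444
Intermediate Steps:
o = 0
Function('C')(x, j) = 0
Pow(Add(Function('C')(-3, Function('y')(-4, 4)), 38), 2) = Pow(Add(0, 38), 2) = Pow(38, 2) = 1444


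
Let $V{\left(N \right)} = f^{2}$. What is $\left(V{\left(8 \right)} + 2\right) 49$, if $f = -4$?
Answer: $882$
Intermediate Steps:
$V{\left(N \right)} = 16$ ($V{\left(N \right)} = \left(-4\right)^{2} = 16$)
$\left(V{\left(8 \right)} + 2\right) 49 = \left(16 + 2\right) 49 = 18 \cdot 49 = 882$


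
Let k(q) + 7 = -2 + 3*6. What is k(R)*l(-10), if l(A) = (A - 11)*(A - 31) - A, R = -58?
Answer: 7839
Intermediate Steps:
l(A) = -A + (-31 + A)*(-11 + A) (l(A) = (-11 + A)*(-31 + A) - A = (-31 + A)*(-11 + A) - A = -A + (-31 + A)*(-11 + A))
k(q) = 9 (k(q) = -7 + (-2 + 3*6) = -7 + (-2 + 18) = -7 + 16 = 9)
k(R)*l(-10) = 9*(341 + (-10)² - 43*(-10)) = 9*(341 + 100 + 430) = 9*871 = 7839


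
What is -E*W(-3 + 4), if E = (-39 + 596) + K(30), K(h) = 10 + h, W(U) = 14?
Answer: -8358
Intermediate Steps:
E = 597 (E = (-39 + 596) + (10 + 30) = 557 + 40 = 597)
-E*W(-3 + 4) = -597*14 = -1*8358 = -8358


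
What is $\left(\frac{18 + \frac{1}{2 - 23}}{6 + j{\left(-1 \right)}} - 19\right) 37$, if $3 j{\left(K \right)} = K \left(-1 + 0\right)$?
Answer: $- \frac{79550}{133} \approx -598.12$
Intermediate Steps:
$j{\left(K \right)} = - \frac{K}{3}$ ($j{\left(K \right)} = \frac{K \left(-1 + 0\right)}{3} = \frac{K \left(-1\right)}{3} = \frac{\left(-1\right) K}{3} = - \frac{K}{3}$)
$\left(\frac{18 + \frac{1}{2 - 23}}{6 + j{\left(-1 \right)}} - 19\right) 37 = \left(\frac{18 + \frac{1}{2 - 23}}{6 - - \frac{1}{3}} - 19\right) 37 = \left(\frac{18 + \frac{1}{-21}}{6 + \frac{1}{3}} - 19\right) 37 = \left(\frac{18 - \frac{1}{21}}{\frac{19}{3}} - 19\right) 37 = \left(\frac{377}{21} \cdot \frac{3}{19} - 19\right) 37 = \left(\frac{377}{133} - 19\right) 37 = \left(- \frac{2150}{133}\right) 37 = - \frac{79550}{133}$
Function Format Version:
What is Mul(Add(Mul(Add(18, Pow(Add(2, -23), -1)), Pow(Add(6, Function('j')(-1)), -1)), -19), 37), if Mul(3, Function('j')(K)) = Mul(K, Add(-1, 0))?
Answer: Rational(-79550, 133) ≈ -598.12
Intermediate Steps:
Function('j')(K) = Mul(Rational(-1, 3), K) (Function('j')(K) = Mul(Rational(1, 3), Mul(K, Add(-1, 0))) = Mul(Rational(1, 3), Mul(K, -1)) = Mul(Rational(1, 3), Mul(-1, K)) = Mul(Rational(-1, 3), K))
Mul(Add(Mul(Add(18, Pow(Add(2, -23), -1)), Pow(Add(6, Function('j')(-1)), -1)), -19), 37) = Mul(Add(Mul(Add(18, Pow(Add(2, -23), -1)), Pow(Add(6, Mul(Rational(-1, 3), -1)), -1)), -19), 37) = Mul(Add(Mul(Add(18, Pow(-21, -1)), Pow(Add(6, Rational(1, 3)), -1)), -19), 37) = Mul(Add(Mul(Add(18, Rational(-1, 21)), Pow(Rational(19, 3), -1)), -19), 37) = Mul(Add(Mul(Rational(377, 21), Rational(3, 19)), -19), 37) = Mul(Add(Rational(377, 133), -19), 37) = Mul(Rational(-2150, 133), 37) = Rational(-79550, 133)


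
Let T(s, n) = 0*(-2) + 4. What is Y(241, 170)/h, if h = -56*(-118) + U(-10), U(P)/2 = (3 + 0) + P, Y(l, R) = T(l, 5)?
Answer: 2/3297 ≈ 0.00060661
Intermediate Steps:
T(s, n) = 4 (T(s, n) = 0 + 4 = 4)
Y(l, R) = 4
U(P) = 6 + 2*P (U(P) = 2*((3 + 0) + P) = 2*(3 + P) = 6 + 2*P)
h = 6594 (h = -56*(-118) + (6 + 2*(-10)) = 6608 + (6 - 20) = 6608 - 14 = 6594)
Y(241, 170)/h = 4/6594 = 4*(1/6594) = 2/3297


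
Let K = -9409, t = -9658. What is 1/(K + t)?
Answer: -1/19067 ≈ -5.2447e-5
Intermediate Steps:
1/(K + t) = 1/(-9409 - 9658) = 1/(-19067) = -1/19067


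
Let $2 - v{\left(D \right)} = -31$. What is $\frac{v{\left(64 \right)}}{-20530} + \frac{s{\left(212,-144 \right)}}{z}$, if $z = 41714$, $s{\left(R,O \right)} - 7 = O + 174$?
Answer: $- \frac{154238}{214097105} \approx -0.00072041$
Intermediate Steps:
$s{\left(R,O \right)} = 181 + O$ ($s{\left(R,O \right)} = 7 + \left(O + 174\right) = 7 + \left(174 + O\right) = 181 + O$)
$v{\left(D \right)} = 33$ ($v{\left(D \right)} = 2 - -31 = 2 + 31 = 33$)
$\frac{v{\left(64 \right)}}{-20530} + \frac{s{\left(212,-144 \right)}}{z} = \frac{33}{-20530} + \frac{181 - 144}{41714} = 33 \left(- \frac{1}{20530}\right) + 37 \cdot \frac{1}{41714} = - \frac{33}{20530} + \frac{37}{41714} = - \frac{154238}{214097105}$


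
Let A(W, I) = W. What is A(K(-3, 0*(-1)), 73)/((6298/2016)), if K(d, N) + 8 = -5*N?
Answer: -8064/3149 ≈ -2.5608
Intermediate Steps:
K(d, N) = -8 - 5*N
A(K(-3, 0*(-1)), 73)/((6298/2016)) = (-8 - 0*(-1))/((6298/2016)) = (-8 - 5*0)/((6298*(1/2016))) = (-8 + 0)/(3149/1008) = -8*1008/3149 = -8064/3149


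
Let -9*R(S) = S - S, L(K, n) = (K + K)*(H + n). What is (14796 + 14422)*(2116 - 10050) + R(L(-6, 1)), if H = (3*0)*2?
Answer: -231815612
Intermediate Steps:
H = 0 (H = 0*2 = 0)
L(K, n) = 2*K*n (L(K, n) = (K + K)*(0 + n) = (2*K)*n = 2*K*n)
R(S) = 0 (R(S) = -(S - S)/9 = -⅑*0 = 0)
(14796 + 14422)*(2116 - 10050) + R(L(-6, 1)) = (14796 + 14422)*(2116 - 10050) + 0 = 29218*(-7934) + 0 = -231815612 + 0 = -231815612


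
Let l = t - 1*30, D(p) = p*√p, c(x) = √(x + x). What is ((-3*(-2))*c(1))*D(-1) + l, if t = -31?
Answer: -61 - 6*I*√2 ≈ -61.0 - 8.4853*I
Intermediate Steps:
c(x) = √2*√x (c(x) = √(2*x) = √2*√x)
D(p) = p^(3/2)
l = -61 (l = -31 - 1*30 = -31 - 30 = -61)
((-3*(-2))*c(1))*D(-1) + l = ((-3*(-2))*(√2*√1))*(-1)^(3/2) - 61 = (6*(√2*1))*(-I) - 61 = (6*√2)*(-I) - 61 = -6*I*√2 - 61 = -61 - 6*I*√2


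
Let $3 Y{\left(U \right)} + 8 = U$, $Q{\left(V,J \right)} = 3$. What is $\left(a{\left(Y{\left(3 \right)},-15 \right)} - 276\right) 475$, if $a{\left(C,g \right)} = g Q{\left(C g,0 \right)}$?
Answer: $-152475$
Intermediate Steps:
$Y{\left(U \right)} = - \frac{8}{3} + \frac{U}{3}$
$a{\left(C,g \right)} = 3 g$ ($a{\left(C,g \right)} = g 3 = 3 g$)
$\left(a{\left(Y{\left(3 \right)},-15 \right)} - 276\right) 475 = \left(3 \left(-15\right) - 276\right) 475 = \left(-45 - 276\right) 475 = \left(-321\right) 475 = -152475$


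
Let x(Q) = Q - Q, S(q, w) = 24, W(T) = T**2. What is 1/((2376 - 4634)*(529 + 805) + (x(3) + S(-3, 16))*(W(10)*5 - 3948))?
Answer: -1/3094924 ≈ -3.2311e-7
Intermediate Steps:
x(Q) = 0
1/((2376 - 4634)*(529 + 805) + (x(3) + S(-3, 16))*(W(10)*5 - 3948)) = 1/((2376 - 4634)*(529 + 805) + (0 + 24)*(10**2*5 - 3948)) = 1/(-2258*1334 + 24*(100*5 - 3948)) = 1/(-3012172 + 24*(500 - 3948)) = 1/(-3012172 + 24*(-3448)) = 1/(-3012172 - 82752) = 1/(-3094924) = -1/3094924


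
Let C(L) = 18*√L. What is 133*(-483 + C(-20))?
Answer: -64239 + 4788*I*√5 ≈ -64239.0 + 10706.0*I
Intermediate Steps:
133*(-483 + C(-20)) = 133*(-483 + 18*√(-20)) = 133*(-483 + 18*(2*I*√5)) = 133*(-483 + 36*I*√5) = -64239 + 4788*I*√5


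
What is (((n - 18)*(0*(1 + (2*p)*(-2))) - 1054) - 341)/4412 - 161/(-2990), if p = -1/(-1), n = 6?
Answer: -75233/286780 ≈ -0.26234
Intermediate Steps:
p = 1 (p = -1*(-1) = 1)
(((n - 18)*(0*(1 + (2*p)*(-2))) - 1054) - 341)/4412 - 161/(-2990) = (((6 - 18)*(0*(1 + (2*1)*(-2))) - 1054) - 341)/4412 - 161/(-2990) = ((-0*(1 + 2*(-2)) - 1054) - 341)*(1/4412) - 161*(-1/2990) = ((-0*(1 - 4) - 1054) - 341)*(1/4412) + 7/130 = ((-0*(-3) - 1054) - 341)*(1/4412) + 7/130 = ((-12*0 - 1054) - 341)*(1/4412) + 7/130 = ((0 - 1054) - 341)*(1/4412) + 7/130 = (-1054 - 341)*(1/4412) + 7/130 = -1395*1/4412 + 7/130 = -1395/4412 + 7/130 = -75233/286780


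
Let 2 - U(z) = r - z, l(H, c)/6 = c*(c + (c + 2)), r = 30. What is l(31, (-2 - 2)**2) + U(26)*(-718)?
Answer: 4700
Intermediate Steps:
l(H, c) = 6*c*(2 + 2*c) (l(H, c) = 6*(c*(c + (c + 2))) = 6*(c*(c + (2 + c))) = 6*(c*(2 + 2*c)) = 6*c*(2 + 2*c))
U(z) = -28 + z (U(z) = 2 - (30 - z) = 2 + (-30 + z) = -28 + z)
l(31, (-2 - 2)**2) + U(26)*(-718) = 12*(-2 - 2)**2*(1 + (-2 - 2)**2) + (-28 + 26)*(-718) = 12*(-4)**2*(1 + (-4)**2) - 2*(-718) = 12*16*(1 + 16) + 1436 = 12*16*17 + 1436 = 3264 + 1436 = 4700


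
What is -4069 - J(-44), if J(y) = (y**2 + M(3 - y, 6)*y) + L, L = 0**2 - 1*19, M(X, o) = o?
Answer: -5722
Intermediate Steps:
L = -19 (L = 0 - 19 = -19)
J(y) = -19 + y**2 + 6*y (J(y) = (y**2 + 6*y) - 19 = -19 + y**2 + 6*y)
-4069 - J(-44) = -4069 - (-19 + (-44)**2 + 6*(-44)) = -4069 - (-19 + 1936 - 264) = -4069 - 1*1653 = -4069 - 1653 = -5722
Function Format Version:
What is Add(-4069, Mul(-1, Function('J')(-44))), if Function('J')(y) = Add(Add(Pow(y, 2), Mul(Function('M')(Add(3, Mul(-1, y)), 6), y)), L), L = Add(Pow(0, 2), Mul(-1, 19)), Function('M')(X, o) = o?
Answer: -5722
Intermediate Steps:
L = -19 (L = Add(0, -19) = -19)
Function('J')(y) = Add(-19, Pow(y, 2), Mul(6, y)) (Function('J')(y) = Add(Add(Pow(y, 2), Mul(6, y)), -19) = Add(-19, Pow(y, 2), Mul(6, y)))
Add(-4069, Mul(-1, Function('J')(-44))) = Add(-4069, Mul(-1, Add(-19, Pow(-44, 2), Mul(6, -44)))) = Add(-4069, Mul(-1, Add(-19, 1936, -264))) = Add(-4069, Mul(-1, 1653)) = Add(-4069, -1653) = -5722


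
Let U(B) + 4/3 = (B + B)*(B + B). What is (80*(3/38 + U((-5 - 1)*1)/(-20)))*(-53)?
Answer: 1704904/57 ≈ 29911.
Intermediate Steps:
U(B) = -4/3 + 4*B² (U(B) = -4/3 + (B + B)*(B + B) = -4/3 + (2*B)*(2*B) = -4/3 + 4*B²)
(80*(3/38 + U((-5 - 1)*1)/(-20)))*(-53) = (80*(3/38 + (-4/3 + 4*((-5 - 1)*1)²)/(-20)))*(-53) = (80*(3*(1/38) + (-4/3 + 4*(-6*1)²)*(-1/20)))*(-53) = (80*(3/38 + (-4/3 + 4*(-6)²)*(-1/20)))*(-53) = (80*(3/38 + (-4/3 + 4*36)*(-1/20)))*(-53) = (80*(3/38 + (-4/3 + 144)*(-1/20)))*(-53) = (80*(3/38 + (428/3)*(-1/20)))*(-53) = (80*(3/38 - 107/15))*(-53) = (80*(-4021/570))*(-53) = -32168/57*(-53) = 1704904/57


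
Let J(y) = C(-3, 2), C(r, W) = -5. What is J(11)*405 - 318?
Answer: -2343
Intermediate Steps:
J(y) = -5
J(11)*405 - 318 = -5*405 - 318 = -2025 - 318 = -2343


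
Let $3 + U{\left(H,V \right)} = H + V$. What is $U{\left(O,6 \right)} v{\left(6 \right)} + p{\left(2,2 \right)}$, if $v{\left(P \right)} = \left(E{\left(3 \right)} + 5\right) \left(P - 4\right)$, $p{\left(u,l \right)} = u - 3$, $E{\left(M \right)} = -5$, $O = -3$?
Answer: $-1$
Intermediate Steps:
$U{\left(H,V \right)} = -3 + H + V$ ($U{\left(H,V \right)} = -3 + \left(H + V\right) = -3 + H + V$)
$p{\left(u,l \right)} = -3 + u$
$v{\left(P \right)} = 0$ ($v{\left(P \right)} = \left(-5 + 5\right) \left(P - 4\right) = 0 \left(-4 + P\right) = 0$)
$U{\left(O,6 \right)} v{\left(6 \right)} + p{\left(2,2 \right)} = \left(-3 - 3 + 6\right) 0 + \left(-3 + 2\right) = 0 \cdot 0 - 1 = 0 - 1 = -1$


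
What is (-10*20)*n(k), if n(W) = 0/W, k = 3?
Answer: 0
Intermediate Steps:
n(W) = 0
(-10*20)*n(k) = -10*20*0 = -200*0 = 0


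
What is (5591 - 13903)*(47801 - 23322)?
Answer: -203469448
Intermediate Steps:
(5591 - 13903)*(47801 - 23322) = -8312*24479 = -203469448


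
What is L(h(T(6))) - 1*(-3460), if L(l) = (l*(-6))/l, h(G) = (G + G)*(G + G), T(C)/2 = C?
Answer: 3454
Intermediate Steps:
T(C) = 2*C
h(G) = 4*G² (h(G) = (2*G)*(2*G) = 4*G²)
L(l) = -6 (L(l) = (-6*l)/l = -6)
L(h(T(6))) - 1*(-3460) = -6 - 1*(-3460) = -6 + 3460 = 3454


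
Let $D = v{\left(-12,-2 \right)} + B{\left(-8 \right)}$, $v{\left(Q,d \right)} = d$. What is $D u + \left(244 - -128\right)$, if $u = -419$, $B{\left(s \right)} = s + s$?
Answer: $7914$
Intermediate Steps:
$B{\left(s \right)} = 2 s$
$D = -18$ ($D = -2 + 2 \left(-8\right) = -2 - 16 = -18$)
$D u + \left(244 - -128\right) = \left(-18\right) \left(-419\right) + \left(244 - -128\right) = 7542 + \left(244 + 128\right) = 7542 + 372 = 7914$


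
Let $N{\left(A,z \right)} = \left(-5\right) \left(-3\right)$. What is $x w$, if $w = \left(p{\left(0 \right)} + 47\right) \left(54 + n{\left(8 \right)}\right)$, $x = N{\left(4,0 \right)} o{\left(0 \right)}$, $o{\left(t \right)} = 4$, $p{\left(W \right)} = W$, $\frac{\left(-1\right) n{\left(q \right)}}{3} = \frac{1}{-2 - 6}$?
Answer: $\frac{306675}{2} \approx 1.5334 \cdot 10^{5}$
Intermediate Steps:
$N{\left(A,z \right)} = 15$
$n{\left(q \right)} = \frac{3}{8}$ ($n{\left(q \right)} = - \frac{3}{-2 - 6} = - \frac{3}{-8} = \left(-3\right) \left(- \frac{1}{8}\right) = \frac{3}{8}$)
$x = 60$ ($x = 15 \cdot 4 = 60$)
$w = \frac{20445}{8}$ ($w = \left(0 + 47\right) \left(54 + \frac{3}{8}\right) = 47 \cdot \frac{435}{8} = \frac{20445}{8} \approx 2555.6$)
$x w = 60 \cdot \frac{20445}{8} = \frac{306675}{2}$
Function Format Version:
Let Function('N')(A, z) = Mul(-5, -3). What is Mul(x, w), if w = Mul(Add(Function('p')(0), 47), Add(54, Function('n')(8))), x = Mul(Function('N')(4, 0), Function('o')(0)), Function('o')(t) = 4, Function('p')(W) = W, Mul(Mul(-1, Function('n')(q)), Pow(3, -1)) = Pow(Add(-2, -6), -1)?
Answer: Rational(306675, 2) ≈ 1.5334e+5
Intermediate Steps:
Function('N')(A, z) = 15
Function('n')(q) = Rational(3, 8) (Function('n')(q) = Mul(-3, Pow(Add(-2, -6), -1)) = Mul(-3, Pow(-8, -1)) = Mul(-3, Rational(-1, 8)) = Rational(3, 8))
x = 60 (x = Mul(15, 4) = 60)
w = Rational(20445, 8) (w = Mul(Add(0, 47), Add(54, Rational(3, 8))) = Mul(47, Rational(435, 8)) = Rational(20445, 8) ≈ 2555.6)
Mul(x, w) = Mul(60, Rational(20445, 8)) = Rational(306675, 2)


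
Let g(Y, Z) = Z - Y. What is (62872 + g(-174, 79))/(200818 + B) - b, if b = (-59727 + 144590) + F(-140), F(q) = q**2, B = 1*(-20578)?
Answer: -3765669599/36048 ≈ -1.0446e+5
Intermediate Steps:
B = -20578
b = 104463 (b = (-59727 + 144590) + (-140)**2 = 84863 + 19600 = 104463)
(62872 + g(-174, 79))/(200818 + B) - b = (62872 + (79 - 1*(-174)))/(200818 - 20578) - 1*104463 = (62872 + (79 + 174))/180240 - 104463 = (62872 + 253)*(1/180240) - 104463 = 63125*(1/180240) - 104463 = 12625/36048 - 104463 = -3765669599/36048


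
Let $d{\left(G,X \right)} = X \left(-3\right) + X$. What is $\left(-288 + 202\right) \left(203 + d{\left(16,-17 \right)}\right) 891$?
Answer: $-18160362$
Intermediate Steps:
$d{\left(G,X \right)} = - 2 X$ ($d{\left(G,X \right)} = - 3 X + X = - 2 X$)
$\left(-288 + 202\right) \left(203 + d{\left(16,-17 \right)}\right) 891 = \left(-288 + 202\right) \left(203 - -34\right) 891 = - 86 \left(203 + 34\right) 891 = \left(-86\right) 237 \cdot 891 = \left(-20382\right) 891 = -18160362$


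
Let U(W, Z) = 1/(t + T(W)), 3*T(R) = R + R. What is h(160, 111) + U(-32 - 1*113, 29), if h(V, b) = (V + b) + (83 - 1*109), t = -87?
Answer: 134992/551 ≈ 244.99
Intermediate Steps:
T(R) = 2*R/3 (T(R) = (R + R)/3 = (2*R)/3 = 2*R/3)
U(W, Z) = 1/(-87 + 2*W/3)
h(V, b) = -26 + V + b (h(V, b) = (V + b) + (83 - 109) = (V + b) - 26 = -26 + V + b)
h(160, 111) + U(-32 - 1*113, 29) = (-26 + 160 + 111) + 3/(-261 + 2*(-32 - 1*113)) = 245 + 3/(-261 + 2*(-32 - 113)) = 245 + 3/(-261 + 2*(-145)) = 245 + 3/(-261 - 290) = 245 + 3/(-551) = 245 + 3*(-1/551) = 245 - 3/551 = 134992/551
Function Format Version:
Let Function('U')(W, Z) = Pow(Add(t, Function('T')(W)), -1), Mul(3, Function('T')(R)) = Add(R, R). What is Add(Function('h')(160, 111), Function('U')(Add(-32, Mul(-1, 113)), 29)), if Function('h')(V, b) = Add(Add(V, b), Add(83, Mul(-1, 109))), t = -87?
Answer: Rational(134992, 551) ≈ 244.99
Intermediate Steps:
Function('T')(R) = Mul(Rational(2, 3), R) (Function('T')(R) = Mul(Rational(1, 3), Add(R, R)) = Mul(Rational(1, 3), Mul(2, R)) = Mul(Rational(2, 3), R))
Function('U')(W, Z) = Pow(Add(-87, Mul(Rational(2, 3), W)), -1)
Function('h')(V, b) = Add(-26, V, b) (Function('h')(V, b) = Add(Add(V, b), Add(83, -109)) = Add(Add(V, b), -26) = Add(-26, V, b))
Add(Function('h')(160, 111), Function('U')(Add(-32, Mul(-1, 113)), 29)) = Add(Add(-26, 160, 111), Mul(3, Pow(Add(-261, Mul(2, Add(-32, Mul(-1, 113)))), -1))) = Add(245, Mul(3, Pow(Add(-261, Mul(2, Add(-32, -113))), -1))) = Add(245, Mul(3, Pow(Add(-261, Mul(2, -145)), -1))) = Add(245, Mul(3, Pow(Add(-261, -290), -1))) = Add(245, Mul(3, Pow(-551, -1))) = Add(245, Mul(3, Rational(-1, 551))) = Add(245, Rational(-3, 551)) = Rational(134992, 551)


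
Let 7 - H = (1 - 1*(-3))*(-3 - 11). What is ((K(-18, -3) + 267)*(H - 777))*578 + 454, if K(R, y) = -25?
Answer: -99871010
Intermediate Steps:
H = 63 (H = 7 - (1 - 1*(-3))*(-3 - 11) = 7 - (1 + 3)*(-14) = 7 - 4*(-14) = 7 - 1*(-56) = 7 + 56 = 63)
((K(-18, -3) + 267)*(H - 777))*578 + 454 = ((-25 + 267)*(63 - 777))*578 + 454 = (242*(-714))*578 + 454 = -172788*578 + 454 = -99871464 + 454 = -99871010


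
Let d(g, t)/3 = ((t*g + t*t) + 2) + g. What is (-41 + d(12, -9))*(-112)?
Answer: 8960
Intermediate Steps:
d(g, t) = 6 + 3*g + 3*t² + 3*g*t (d(g, t) = 3*(((t*g + t*t) + 2) + g) = 3*(((g*t + t²) + 2) + g) = 3*(((t² + g*t) + 2) + g) = 3*((2 + t² + g*t) + g) = 3*(2 + g + t² + g*t) = 6 + 3*g + 3*t² + 3*g*t)
(-41 + d(12, -9))*(-112) = (-41 + (6 + 3*12 + 3*(-9)² + 3*12*(-9)))*(-112) = (-41 + (6 + 36 + 3*81 - 324))*(-112) = (-41 + (6 + 36 + 243 - 324))*(-112) = (-41 - 39)*(-112) = -80*(-112) = 8960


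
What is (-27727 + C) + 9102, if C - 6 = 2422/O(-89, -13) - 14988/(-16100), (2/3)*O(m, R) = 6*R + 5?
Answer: -16430859532/881475 ≈ -18640.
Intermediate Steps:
O(m, R) = 15/2 + 9*R (O(m, R) = 3*(6*R + 5)/2 = 3*(5 + 6*R)/2 = 15/2 + 9*R)
C = -13387657/881475 (C = 6 + (2422/(15/2 + 9*(-13)) - 14988/(-16100)) = 6 + (2422/(15/2 - 117) - 14988*(-1/16100)) = 6 + (2422/(-219/2) + 3747/4025) = 6 + (2422*(-2/219) + 3747/4025) = 6 + (-4844/219 + 3747/4025) = 6 - 18676507/881475 = -13387657/881475 ≈ -15.188)
(-27727 + C) + 9102 = (-27727 - 13387657/881475) + 9102 = -24454044982/881475 + 9102 = -16430859532/881475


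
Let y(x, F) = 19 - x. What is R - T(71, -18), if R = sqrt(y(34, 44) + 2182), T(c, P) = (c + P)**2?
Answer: -2809 + sqrt(2167) ≈ -2762.4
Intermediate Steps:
T(c, P) = (P + c)**2
R = sqrt(2167) (R = sqrt((19 - 1*34) + 2182) = sqrt((19 - 34) + 2182) = sqrt(-15 + 2182) = sqrt(2167) ≈ 46.551)
R - T(71, -18) = sqrt(2167) - (-18 + 71)**2 = sqrt(2167) - 1*53**2 = sqrt(2167) - 1*2809 = sqrt(2167) - 2809 = -2809 + sqrt(2167)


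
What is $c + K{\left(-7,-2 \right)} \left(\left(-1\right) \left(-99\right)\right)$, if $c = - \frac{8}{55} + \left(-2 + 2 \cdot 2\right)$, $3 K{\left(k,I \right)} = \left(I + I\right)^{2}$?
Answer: $\frac{29142}{55} \approx 529.85$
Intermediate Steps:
$K{\left(k,I \right)} = \frac{4 I^{2}}{3}$ ($K{\left(k,I \right)} = \frac{\left(I + I\right)^{2}}{3} = \frac{\left(2 I\right)^{2}}{3} = \frac{4 I^{2}}{3}$)
$c = \frac{102}{55}$ ($c = \left(-8\right) \frac{1}{55} + \left(-2 + 4\right) = - \frac{8}{55} + 2 = \frac{102}{55} \approx 1.8545$)
$c + K{\left(-7,-2 \right)} \left(\left(-1\right) \left(-99\right)\right) = \frac{102}{55} + \frac{4 \left(-2\right)^{2}}{3} \left(\left(-1\right) \left(-99\right)\right) = \frac{102}{55} + \frac{4}{3} \cdot 4 \cdot 99 = \frac{102}{55} + \frac{16}{3} \cdot 99 = \frac{102}{55} + 528 = \frac{29142}{55}$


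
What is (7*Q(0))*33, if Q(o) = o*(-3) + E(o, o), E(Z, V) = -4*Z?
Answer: 0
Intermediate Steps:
Q(o) = -7*o (Q(o) = o*(-3) - 4*o = -3*o - 4*o = -7*o)
(7*Q(0))*33 = (7*(-7*0))*33 = (7*0)*33 = 0*33 = 0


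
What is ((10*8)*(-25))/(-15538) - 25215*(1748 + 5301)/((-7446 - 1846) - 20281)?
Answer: 1380895789415/229752637 ≈ 6010.4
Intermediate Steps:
((10*8)*(-25))/(-15538) - 25215*(1748 + 5301)/((-7446 - 1846) - 20281) = (80*(-25))*(-1/15538) - 25215*7049/(-9292 - 20281) = -2000*(-1/15538) - 25215/((-29573*1/7049)) = 1000/7769 - 25215/(-29573/7049) = 1000/7769 - 25215*(-7049/29573) = 1000/7769 + 177740535/29573 = 1380895789415/229752637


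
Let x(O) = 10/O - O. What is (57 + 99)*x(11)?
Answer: -17316/11 ≈ -1574.2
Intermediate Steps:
x(O) = -O + 10/O
(57 + 99)*x(11) = (57 + 99)*(-1*11 + 10/11) = 156*(-11 + 10*(1/11)) = 156*(-11 + 10/11) = 156*(-111/11) = -17316/11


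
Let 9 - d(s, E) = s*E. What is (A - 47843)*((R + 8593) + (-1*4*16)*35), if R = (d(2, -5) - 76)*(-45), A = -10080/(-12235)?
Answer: -1044028520990/2447 ≈ -4.2666e+8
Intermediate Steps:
A = 2016/2447 (A = -10080*(-1/12235) = 2016/2447 ≈ 0.82387)
d(s, E) = 9 - E*s (d(s, E) = 9 - s*E = 9 - E*s)
R = 2565 (R = ((9 - 1*(-5)*2) - 76)*(-45) = ((9 + 10) - 76)*(-45) = (19 - 76)*(-45) = -57*(-45) = 2565)
(A - 47843)*((R + 8593) + (-1*4*16)*35) = (2016/2447 - 47843)*((2565 + 8593) + (-1*4*16)*35) = -117069805*(11158 - 4*16*35)/2447 = -117069805*(11158 - 64*35)/2447 = -117069805*(11158 - 2240)/2447 = -117069805/2447*8918 = -1044028520990/2447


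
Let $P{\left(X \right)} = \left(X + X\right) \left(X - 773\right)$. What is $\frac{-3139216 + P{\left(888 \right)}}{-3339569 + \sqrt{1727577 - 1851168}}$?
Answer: $\frac{1225194358168}{1394090153669} + \frac{366872 i \sqrt{123591}}{1394090153669} \approx 0.87885 + 9.2516 \cdot 10^{-5} i$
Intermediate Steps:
$P{\left(X \right)} = 2 X \left(-773 + X\right)$
$\frac{-3139216 + P{\left(888 \right)}}{-3339569 + \sqrt{1727577 - 1851168}} = \frac{-3139216 + 2 \cdot 888 \left(-773 + 888\right)}{-3339569 + \sqrt{1727577 - 1851168}} = \frac{-3139216 + 2 \cdot 888 \cdot 115}{-3339569 + \sqrt{-123591}} = \frac{-3139216 + 204240}{-3339569 + i \sqrt{123591}} = - \frac{2934976}{-3339569 + i \sqrt{123591}}$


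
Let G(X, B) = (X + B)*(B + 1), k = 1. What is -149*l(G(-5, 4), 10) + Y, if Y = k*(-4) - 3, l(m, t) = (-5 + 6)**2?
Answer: -156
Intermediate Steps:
G(X, B) = (1 + B)*(B + X) (G(X, B) = (B + X)*(1 + B) = (1 + B)*(B + X))
l(m, t) = 1 (l(m, t) = 1**2 = 1)
Y = -7 (Y = 1*(-4) - 3 = -4 - 3 = -7)
-149*l(G(-5, 4), 10) + Y = -149*1 - 7 = -149 - 7 = -156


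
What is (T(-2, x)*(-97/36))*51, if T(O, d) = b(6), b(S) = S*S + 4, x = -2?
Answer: -16490/3 ≈ -5496.7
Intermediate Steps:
b(S) = 4 + S**2 (b(S) = S**2 + 4 = 4 + S**2)
T(O, d) = 40 (T(O, d) = 4 + 6**2 = 4 + 36 = 40)
(T(-2, x)*(-97/36))*51 = (40*(-97/36))*51 = -970/9*51 = -16490/3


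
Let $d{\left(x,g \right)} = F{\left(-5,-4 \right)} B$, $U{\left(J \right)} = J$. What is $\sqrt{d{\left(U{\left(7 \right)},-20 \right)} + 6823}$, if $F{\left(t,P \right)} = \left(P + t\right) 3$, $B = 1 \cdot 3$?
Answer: $\sqrt{6742} \approx 82.11$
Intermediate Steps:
$B = 3$
$F{\left(t,P \right)} = 3 P + 3 t$
$d{\left(x,g \right)} = -81$ ($d{\left(x,g \right)} = \left(3 \left(-4\right) + 3 \left(-5\right)\right) 3 = \left(-12 - 15\right) 3 = \left(-27\right) 3 = -81$)
$\sqrt{d{\left(U{\left(7 \right)},-20 \right)} + 6823} = \sqrt{-81 + 6823} = \sqrt{6742}$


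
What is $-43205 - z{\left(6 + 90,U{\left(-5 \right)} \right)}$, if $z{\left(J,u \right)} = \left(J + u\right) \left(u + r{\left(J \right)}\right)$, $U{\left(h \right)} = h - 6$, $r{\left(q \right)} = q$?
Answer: $-50430$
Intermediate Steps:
$U{\left(h \right)} = -6 + h$ ($U{\left(h \right)} = h - 6 = -6 + h$)
$z{\left(J,u \right)} = \left(J + u\right)^{2}$ ($z{\left(J,u \right)} = \left(J + u\right) \left(u + J\right) = \left(J + u\right) \left(J + u\right) = \left(J + u\right)^{2}$)
$-43205 - z{\left(6 + 90,U{\left(-5 \right)} \right)} = -43205 - \left(\left(6 + 90\right)^{2} + \left(-6 - 5\right)^{2} + 2 \left(6 + 90\right) \left(-6 - 5\right)\right) = -43205 - \left(96^{2} + \left(-11\right)^{2} + 2 \cdot 96 \left(-11\right)\right) = -43205 - \left(9216 + 121 - 2112\right) = -43205 - 7225 = -50430$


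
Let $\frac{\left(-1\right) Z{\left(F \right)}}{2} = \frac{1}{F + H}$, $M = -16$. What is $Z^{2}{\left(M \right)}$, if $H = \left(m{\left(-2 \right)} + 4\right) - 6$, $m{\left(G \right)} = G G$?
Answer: $\frac{1}{49} \approx 0.020408$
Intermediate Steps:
$m{\left(G \right)} = G^{2}$
$H = 2$ ($H = \left(\left(-2\right)^{2} + 4\right) - 6 = \left(4 + 4\right) - 6 = 8 - 6 = 2$)
$Z{\left(F \right)} = - \frac{2}{2 + F}$ ($Z{\left(F \right)} = - \frac{2}{F + 2} = - \frac{2}{2 + F}$)
$Z^{2}{\left(M \right)} = \left(- \frac{2}{2 - 16}\right)^{2} = \left(- \frac{2}{-14}\right)^{2} = \left(\left(-2\right) \left(- \frac{1}{14}\right)\right)^{2} = \left(\frac{1}{7}\right)^{2} = \frac{1}{49}$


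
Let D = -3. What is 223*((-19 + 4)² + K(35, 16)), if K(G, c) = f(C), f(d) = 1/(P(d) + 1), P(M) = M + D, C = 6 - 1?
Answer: 150748/3 ≈ 50249.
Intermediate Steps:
C = 5
P(M) = -3 + M (P(M) = M - 3 = -3 + M)
f(d) = 1/(-2 + d) (f(d) = 1/((-3 + d) + 1) = 1/(-2 + d))
K(G, c) = ⅓ (K(G, c) = 1/(-2 + 5) = 1/3 = ⅓)
223*((-19 + 4)² + K(35, 16)) = 223*((-19 + 4)² + ⅓) = 223*((-15)² + ⅓) = 223*(225 + ⅓) = 223*(676/3) = 150748/3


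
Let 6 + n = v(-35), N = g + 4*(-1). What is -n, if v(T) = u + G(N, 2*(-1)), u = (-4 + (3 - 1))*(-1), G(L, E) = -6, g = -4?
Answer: 10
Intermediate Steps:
N = -8 (N = -4 + 4*(-1) = -4 - 4 = -8)
u = 2 (u = (-4 + 2)*(-1) = -2*(-1) = 2)
v(T) = -4 (v(T) = 2 - 6 = -4)
n = -10 (n = -6 - 4 = -10)
-n = -1*(-10) = 10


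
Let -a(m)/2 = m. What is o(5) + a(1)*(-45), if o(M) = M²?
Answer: 115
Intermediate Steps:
a(m) = -2*m
o(5) + a(1)*(-45) = 5² - 2*1*(-45) = 25 - 2*(-45) = 25 + 90 = 115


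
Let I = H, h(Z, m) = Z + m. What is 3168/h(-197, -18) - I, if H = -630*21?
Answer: 2841282/215 ≈ 13215.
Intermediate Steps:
H = -13230
I = -13230
3168/h(-197, -18) - I = 3168/(-197 - 18) - 1*(-13230) = 3168/(-215) + 13230 = 3168*(-1/215) + 13230 = -3168/215 + 13230 = 2841282/215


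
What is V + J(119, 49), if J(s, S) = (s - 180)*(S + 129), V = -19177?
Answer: -30035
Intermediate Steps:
J(s, S) = (-180 + s)*(129 + S)
V + J(119, 49) = -19177 + (-23220 - 180*49 + 129*119 + 49*119) = -19177 + (-23220 - 8820 + 15351 + 5831) = -19177 - 10858 = -30035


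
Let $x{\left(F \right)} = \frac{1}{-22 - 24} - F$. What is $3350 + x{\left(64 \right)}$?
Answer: $\frac{151155}{46} \approx 3286.0$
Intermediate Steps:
$x{\left(F \right)} = - \frac{1}{46} - F$ ($x{\left(F \right)} = \frac{1}{-46} - F = - \frac{1}{46} - F$)
$3350 + x{\left(64 \right)} = 3350 - \frac{2945}{46} = \frac{151155}{46}$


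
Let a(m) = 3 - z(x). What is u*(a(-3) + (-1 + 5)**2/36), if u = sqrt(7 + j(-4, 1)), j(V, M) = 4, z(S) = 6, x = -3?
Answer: -23*sqrt(11)/9 ≈ -8.4758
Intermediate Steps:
u = sqrt(11) (u = sqrt(7 + 4) = sqrt(11) ≈ 3.3166)
a(m) = -3 (a(m) = 3 - 1*6 = 3 - 6 = -3)
u*(a(-3) + (-1 + 5)**2/36) = sqrt(11)*(-3 + (-1 + 5)**2/36) = sqrt(11)*(-3 + 4**2*(1/36)) = sqrt(11)*(-3 + 16*(1/36)) = sqrt(11)*(-3 + 4/9) = sqrt(11)*(-23/9) = -23*sqrt(11)/9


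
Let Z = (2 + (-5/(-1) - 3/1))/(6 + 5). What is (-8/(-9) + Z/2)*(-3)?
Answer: -106/33 ≈ -3.2121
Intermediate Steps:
Z = 4/11 (Z = (2 + (-5*(-1) - 3*1))/11 = (2 + (5 - 3))*(1/11) = (2 + 2)*(1/11) = 4*(1/11) = 4/11 ≈ 0.36364)
(-8/(-9) + Z/2)*(-3) = (-8/(-9) + (4/11)/2)*(-3) = (-8*(-⅑) + (4/11)*(½))*(-3) = (8/9 + 2/11)*(-3) = (106/99)*(-3) = -106/33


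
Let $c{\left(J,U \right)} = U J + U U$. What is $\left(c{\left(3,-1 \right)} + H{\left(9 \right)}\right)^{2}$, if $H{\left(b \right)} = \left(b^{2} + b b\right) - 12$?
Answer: $21904$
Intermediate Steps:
$H{\left(b \right)} = -12 + 2 b^{2}$ ($H{\left(b \right)} = \left(b^{2} + b^{2}\right) - 12 = 2 b^{2} - 12 = -12 + 2 b^{2}$)
$c{\left(J,U \right)} = U^{2} + J U$ ($c{\left(J,U \right)} = J U + U^{2} = U^{2} + J U$)
$\left(c{\left(3,-1 \right)} + H{\left(9 \right)}\right)^{2} = \left(- (3 - 1) - \left(12 - 2 \cdot 9^{2}\right)\right)^{2} = \left(\left(-1\right) 2 + \left(-12 + 2 \cdot 81\right)\right)^{2} = \left(-2 + \left(-12 + 162\right)\right)^{2} = \left(-2 + 150\right)^{2} = 148^{2} = 21904$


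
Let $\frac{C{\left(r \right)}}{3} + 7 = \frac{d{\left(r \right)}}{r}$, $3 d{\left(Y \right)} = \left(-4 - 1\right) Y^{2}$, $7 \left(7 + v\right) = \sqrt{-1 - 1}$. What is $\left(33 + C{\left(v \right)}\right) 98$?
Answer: $4606 - 70 i \sqrt{2} \approx 4606.0 - 98.995 i$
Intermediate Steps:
$v = -7 + \frac{i \sqrt{2}}{7}$ ($v = -7 + \frac{\sqrt{-1 - 1}}{7} = -7 + \frac{\sqrt{-2}}{7} = -7 + \frac{i \sqrt{2}}{7} \approx -7.0 + 0.20203 i$)
$d{\left(Y \right)} = - \frac{5 Y^{2}}{3}$ ($d{\left(Y \right)} = \frac{\left(-4 - 1\right) Y^{2}}{3} = \frac{\left(-5\right) Y^{2}}{3} = - \frac{5 Y^{2}}{3}$)
$C{\left(r \right)} = -21 - 5 r$ ($C{\left(r \right)} = -21 + 3 \frac{\left(- \frac{5}{3}\right) r^{2}}{r} = -21 + 3 \left(- \frac{5 r}{3}\right) = -21 - 5 r$)
$\left(33 + C{\left(v \right)}\right) 98 = \left(33 - \left(21 + 5 \left(-7 + \frac{i \sqrt{2}}{7}\right)\right)\right) 98 = \left(33 - \left(-14 + \frac{5 i \sqrt{2}}{7}\right)\right) 98 = \left(33 + \left(14 - \frac{5 i \sqrt{2}}{7}\right)\right) 98 = \left(47 - \frac{5 i \sqrt{2}}{7}\right) 98 = 4606 - 70 i \sqrt{2}$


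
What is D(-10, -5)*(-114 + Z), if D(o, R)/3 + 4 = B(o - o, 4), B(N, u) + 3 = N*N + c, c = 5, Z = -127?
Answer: 1446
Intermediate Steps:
B(N, u) = 2 + N² (B(N, u) = -3 + (N*N + 5) = -3 + (N² + 5) = -3 + (5 + N²) = 2 + N²)
D(o, R) = -6 (D(o, R) = -12 + 3*(2 + (o - o)²) = -12 + 3*(2 + 0²) = -12 + 3*(2 + 0) = -12 + 3*2 = -12 + 6 = -6)
D(-10, -5)*(-114 + Z) = -6*(-114 - 127) = -6*(-241) = 1446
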